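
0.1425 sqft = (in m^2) 0.01324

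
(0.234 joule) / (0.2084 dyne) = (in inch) 4.421e+06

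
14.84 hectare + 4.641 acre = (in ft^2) 1.8e+06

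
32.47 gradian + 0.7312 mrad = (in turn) 0.08129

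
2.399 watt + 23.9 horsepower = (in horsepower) 23.9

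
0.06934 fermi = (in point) 1.966e-13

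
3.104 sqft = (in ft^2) 3.104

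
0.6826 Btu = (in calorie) 172.1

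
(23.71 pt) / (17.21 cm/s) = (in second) 0.0486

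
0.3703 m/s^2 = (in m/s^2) 0.3703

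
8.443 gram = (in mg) 8443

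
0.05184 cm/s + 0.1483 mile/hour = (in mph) 0.1495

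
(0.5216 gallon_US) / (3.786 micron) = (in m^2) 521.5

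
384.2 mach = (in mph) 2.926e+05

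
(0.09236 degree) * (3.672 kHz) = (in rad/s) 5.919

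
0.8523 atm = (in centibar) 86.36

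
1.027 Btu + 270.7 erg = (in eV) 6.763e+21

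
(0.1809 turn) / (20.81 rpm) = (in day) 6.037e-06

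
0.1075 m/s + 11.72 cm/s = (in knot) 0.4368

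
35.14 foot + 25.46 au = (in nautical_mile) 2.057e+09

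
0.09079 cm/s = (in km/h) 0.003268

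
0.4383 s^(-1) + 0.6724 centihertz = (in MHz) 4.45e-07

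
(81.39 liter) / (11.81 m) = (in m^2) 0.006892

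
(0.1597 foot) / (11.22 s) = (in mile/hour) 0.009705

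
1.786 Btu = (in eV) 1.176e+22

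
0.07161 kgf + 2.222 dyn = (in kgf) 0.07161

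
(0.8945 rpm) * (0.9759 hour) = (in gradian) 2.095e+04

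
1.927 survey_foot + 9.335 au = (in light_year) 0.0001476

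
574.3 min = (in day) 0.3988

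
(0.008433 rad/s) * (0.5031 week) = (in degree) 1.47e+05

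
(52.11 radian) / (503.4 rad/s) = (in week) 1.712e-07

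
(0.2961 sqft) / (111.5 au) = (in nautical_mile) 8.905e-19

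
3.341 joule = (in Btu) 0.003167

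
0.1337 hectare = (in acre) 0.3304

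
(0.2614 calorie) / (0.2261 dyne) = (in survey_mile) 300.6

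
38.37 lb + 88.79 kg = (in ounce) 3746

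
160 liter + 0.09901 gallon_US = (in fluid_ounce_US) 5423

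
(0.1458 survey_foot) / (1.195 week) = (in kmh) 2.214e-07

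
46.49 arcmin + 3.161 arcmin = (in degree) 0.8275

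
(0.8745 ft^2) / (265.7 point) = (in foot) 2.844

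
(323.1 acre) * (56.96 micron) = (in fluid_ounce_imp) 2.621e+06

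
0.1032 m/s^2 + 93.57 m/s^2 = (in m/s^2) 93.67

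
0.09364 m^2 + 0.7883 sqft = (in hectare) 1.669e-05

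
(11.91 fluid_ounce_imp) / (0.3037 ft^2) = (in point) 34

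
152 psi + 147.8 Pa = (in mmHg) 7862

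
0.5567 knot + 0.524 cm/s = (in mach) 0.0008565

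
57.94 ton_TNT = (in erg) 2.424e+18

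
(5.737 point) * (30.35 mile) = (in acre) 0.02443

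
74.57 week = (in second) 4.51e+07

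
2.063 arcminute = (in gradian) 0.0382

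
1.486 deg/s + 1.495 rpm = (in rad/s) 0.1825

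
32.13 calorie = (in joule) 134.4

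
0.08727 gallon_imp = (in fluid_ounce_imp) 13.96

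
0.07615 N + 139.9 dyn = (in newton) 0.07755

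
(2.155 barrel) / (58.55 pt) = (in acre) 0.004099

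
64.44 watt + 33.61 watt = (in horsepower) 0.1315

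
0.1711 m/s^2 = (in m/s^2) 0.1711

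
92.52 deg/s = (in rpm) 15.42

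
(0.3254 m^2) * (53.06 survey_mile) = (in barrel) 1.748e+05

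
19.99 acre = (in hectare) 8.09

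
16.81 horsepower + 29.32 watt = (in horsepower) 16.85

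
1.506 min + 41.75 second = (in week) 0.0002184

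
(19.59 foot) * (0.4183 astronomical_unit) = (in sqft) 4.022e+12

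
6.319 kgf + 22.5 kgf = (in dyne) 2.826e+07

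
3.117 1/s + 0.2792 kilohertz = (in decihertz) 2823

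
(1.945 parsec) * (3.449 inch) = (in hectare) 5.258e+11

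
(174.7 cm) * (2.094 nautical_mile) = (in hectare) 0.6775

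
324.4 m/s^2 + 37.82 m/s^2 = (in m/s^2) 362.2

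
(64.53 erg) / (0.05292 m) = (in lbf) 2.741e-05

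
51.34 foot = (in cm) 1565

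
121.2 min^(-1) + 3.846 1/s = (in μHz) 5.866e+06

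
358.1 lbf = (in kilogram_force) 162.4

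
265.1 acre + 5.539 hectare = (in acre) 278.8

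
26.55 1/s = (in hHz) 0.2655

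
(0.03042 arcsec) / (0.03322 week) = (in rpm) 7.01e-11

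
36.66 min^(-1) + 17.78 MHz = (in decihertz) 1.778e+08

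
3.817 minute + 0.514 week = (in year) 0.009865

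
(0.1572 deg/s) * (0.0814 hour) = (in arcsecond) 1.658e+05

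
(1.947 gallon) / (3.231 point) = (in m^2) 6.466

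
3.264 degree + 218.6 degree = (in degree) 221.9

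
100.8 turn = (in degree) 3.629e+04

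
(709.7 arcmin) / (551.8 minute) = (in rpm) 5.954e-05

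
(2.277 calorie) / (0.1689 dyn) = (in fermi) 5.641e+21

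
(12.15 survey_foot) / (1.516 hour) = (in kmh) 0.002443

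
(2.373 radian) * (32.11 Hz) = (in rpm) 727.6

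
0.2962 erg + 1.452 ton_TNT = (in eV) 3.792e+28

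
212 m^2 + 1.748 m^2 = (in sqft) 2301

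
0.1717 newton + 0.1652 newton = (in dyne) 3.369e+04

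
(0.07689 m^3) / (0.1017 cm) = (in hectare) 0.00756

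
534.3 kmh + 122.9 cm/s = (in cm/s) 1.496e+04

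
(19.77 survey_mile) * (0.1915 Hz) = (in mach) 17.89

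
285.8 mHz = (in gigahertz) 2.858e-10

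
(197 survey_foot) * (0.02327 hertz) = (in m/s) 1.397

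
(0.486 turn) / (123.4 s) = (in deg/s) 1.418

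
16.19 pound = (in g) 7344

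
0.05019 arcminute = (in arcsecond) 3.011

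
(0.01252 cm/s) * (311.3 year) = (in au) 8.216e-06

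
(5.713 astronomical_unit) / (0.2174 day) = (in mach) 1.336e+05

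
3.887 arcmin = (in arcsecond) 233.2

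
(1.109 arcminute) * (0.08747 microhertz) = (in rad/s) 2.822e-11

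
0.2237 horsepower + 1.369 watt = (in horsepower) 0.2255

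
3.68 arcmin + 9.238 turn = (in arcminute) 1.995e+05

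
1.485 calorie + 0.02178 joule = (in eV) 3.892e+19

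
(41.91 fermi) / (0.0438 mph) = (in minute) 3.567e-14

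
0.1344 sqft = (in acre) 3.085e-06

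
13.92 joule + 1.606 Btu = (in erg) 1.708e+10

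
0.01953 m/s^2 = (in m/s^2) 0.01953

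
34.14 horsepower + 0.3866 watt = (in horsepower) 34.14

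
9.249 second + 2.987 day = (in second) 2.581e+05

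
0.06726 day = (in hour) 1.614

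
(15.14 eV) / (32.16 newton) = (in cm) 7.543e-18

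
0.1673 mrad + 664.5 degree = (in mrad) 1.16e+04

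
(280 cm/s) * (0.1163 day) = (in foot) 9.231e+04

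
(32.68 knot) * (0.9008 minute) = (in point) 2.576e+06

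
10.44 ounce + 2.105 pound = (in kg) 1.251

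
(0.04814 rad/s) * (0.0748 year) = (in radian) 1.136e+05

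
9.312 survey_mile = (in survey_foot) 4.917e+04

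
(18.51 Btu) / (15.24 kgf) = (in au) 8.735e-10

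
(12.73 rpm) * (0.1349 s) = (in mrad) 179.8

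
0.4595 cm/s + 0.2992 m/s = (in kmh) 1.094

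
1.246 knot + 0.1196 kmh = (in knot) 1.311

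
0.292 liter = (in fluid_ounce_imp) 10.28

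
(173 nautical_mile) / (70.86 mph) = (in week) 0.01672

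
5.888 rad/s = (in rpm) 56.23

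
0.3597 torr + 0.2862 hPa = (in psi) 0.01111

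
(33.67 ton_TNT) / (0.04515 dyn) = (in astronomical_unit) 2.086e+06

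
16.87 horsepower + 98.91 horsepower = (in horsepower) 115.8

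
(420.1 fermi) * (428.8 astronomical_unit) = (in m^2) 26.95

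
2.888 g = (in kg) 0.002888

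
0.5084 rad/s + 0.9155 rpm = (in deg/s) 34.62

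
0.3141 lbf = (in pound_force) 0.3141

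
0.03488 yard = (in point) 90.41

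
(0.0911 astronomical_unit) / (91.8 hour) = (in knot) 8.016e+04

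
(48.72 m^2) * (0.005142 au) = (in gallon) 9.9e+12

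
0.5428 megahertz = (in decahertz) 5.428e+04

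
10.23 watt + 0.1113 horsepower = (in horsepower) 0.125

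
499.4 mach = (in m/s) 1.7e+05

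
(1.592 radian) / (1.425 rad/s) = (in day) 1.293e-05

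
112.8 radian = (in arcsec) 2.327e+07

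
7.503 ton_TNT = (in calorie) 7.503e+09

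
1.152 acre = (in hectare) 0.4662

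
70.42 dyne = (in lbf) 0.0001583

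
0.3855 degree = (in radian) 0.006728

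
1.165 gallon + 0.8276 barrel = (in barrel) 0.8553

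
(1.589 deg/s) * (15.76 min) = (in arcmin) 9.015e+04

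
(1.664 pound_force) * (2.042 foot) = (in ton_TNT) 1.101e-09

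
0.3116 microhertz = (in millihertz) 0.0003116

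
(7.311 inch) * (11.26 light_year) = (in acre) 4.888e+12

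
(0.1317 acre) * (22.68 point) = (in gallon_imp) 938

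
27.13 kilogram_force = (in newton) 266.1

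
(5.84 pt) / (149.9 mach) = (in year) 1.28e-15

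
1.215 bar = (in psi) 17.62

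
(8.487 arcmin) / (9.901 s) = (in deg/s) 0.01429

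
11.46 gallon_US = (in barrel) 0.2729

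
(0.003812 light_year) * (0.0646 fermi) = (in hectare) 2.33e-07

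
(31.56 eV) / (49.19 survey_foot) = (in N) 3.373e-19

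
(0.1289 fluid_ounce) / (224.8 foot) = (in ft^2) 5.988e-07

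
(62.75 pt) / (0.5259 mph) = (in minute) 0.001569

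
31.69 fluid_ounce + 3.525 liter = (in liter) 4.462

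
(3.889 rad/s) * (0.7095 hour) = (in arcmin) 3.415e+07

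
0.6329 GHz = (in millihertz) 6.329e+11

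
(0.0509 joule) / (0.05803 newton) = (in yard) 0.9592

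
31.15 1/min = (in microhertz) 5.192e+05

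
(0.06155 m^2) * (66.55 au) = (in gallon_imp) 1.348e+14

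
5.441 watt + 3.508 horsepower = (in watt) 2621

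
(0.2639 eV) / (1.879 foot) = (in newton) 7.383e-20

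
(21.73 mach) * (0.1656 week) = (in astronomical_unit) 0.004954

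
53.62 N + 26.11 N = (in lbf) 17.92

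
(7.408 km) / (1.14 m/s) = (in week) 0.01074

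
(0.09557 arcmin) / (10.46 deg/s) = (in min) 2.538e-06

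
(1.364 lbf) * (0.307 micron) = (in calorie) 4.452e-07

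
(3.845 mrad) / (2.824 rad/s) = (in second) 0.001362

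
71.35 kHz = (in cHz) 7.135e+06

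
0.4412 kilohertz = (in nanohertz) 4.412e+11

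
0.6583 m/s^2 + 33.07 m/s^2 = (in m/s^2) 33.73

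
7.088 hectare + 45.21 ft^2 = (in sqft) 7.63e+05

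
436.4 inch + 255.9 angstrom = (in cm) 1108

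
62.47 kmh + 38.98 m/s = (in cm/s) 5633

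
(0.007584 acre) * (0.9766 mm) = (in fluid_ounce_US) 1014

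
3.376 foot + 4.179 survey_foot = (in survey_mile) 0.001431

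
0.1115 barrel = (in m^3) 0.01773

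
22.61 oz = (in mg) 6.41e+05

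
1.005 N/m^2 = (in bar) 1.005e-05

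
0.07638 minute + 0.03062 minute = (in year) 2.036e-07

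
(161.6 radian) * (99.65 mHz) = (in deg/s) 922.7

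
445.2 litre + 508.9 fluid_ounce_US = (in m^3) 0.4602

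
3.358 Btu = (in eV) 2.211e+22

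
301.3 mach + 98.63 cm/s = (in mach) 301.3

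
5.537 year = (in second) 1.746e+08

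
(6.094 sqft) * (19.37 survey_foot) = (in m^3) 3.343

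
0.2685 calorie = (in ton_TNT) 2.685e-10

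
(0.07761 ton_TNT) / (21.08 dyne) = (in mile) 9.572e+08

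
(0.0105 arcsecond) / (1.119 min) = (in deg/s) 4.344e-08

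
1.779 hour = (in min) 106.7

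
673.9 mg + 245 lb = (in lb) 245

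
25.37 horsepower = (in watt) 1.892e+04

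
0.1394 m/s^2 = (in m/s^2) 0.1394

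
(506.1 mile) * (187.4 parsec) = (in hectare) 4.71e+20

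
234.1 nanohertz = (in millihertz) 0.0002341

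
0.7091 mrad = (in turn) 0.0001129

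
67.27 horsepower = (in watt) 5.016e+04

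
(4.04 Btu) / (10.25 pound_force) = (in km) 0.09349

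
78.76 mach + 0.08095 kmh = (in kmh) 9.654e+04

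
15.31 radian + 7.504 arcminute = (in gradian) 974.8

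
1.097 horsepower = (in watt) 818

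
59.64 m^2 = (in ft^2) 642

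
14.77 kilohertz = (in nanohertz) 1.477e+13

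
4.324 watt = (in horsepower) 0.005799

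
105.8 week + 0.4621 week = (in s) 6.427e+07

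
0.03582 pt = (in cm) 0.001264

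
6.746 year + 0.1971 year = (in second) 2.19e+08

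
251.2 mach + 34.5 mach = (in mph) 2.176e+05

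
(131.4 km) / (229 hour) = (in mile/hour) 0.3565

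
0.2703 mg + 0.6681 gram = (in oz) 0.02358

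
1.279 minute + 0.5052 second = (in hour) 0.02146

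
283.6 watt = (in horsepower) 0.3803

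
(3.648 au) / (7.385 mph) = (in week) 2.733e+05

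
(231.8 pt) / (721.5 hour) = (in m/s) 3.148e-08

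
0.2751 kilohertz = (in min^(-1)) 1.651e+04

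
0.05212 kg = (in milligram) 5.212e+04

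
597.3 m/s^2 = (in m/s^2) 597.3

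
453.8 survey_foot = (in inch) 5446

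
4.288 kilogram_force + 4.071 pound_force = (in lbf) 13.52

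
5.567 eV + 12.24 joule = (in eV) 7.64e+19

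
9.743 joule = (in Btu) 0.009235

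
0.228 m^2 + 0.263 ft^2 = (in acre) 6.238e-05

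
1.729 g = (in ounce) 0.06099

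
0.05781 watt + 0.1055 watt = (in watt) 0.1633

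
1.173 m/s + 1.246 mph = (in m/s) 1.73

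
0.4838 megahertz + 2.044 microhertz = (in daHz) 4.838e+04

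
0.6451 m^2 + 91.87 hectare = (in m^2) 9.187e+05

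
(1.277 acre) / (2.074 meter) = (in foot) 8175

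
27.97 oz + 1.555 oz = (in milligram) 8.37e+05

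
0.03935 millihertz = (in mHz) 0.03935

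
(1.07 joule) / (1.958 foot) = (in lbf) 0.4031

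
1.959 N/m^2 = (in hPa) 0.01959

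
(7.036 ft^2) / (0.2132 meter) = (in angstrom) 3.066e+10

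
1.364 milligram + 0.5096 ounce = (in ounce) 0.5096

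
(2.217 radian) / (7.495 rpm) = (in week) 4.67e-06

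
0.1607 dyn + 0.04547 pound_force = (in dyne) 2.023e+04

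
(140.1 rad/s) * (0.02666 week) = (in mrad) 2.259e+09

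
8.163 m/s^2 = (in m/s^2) 8.163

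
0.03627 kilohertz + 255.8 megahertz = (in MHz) 255.8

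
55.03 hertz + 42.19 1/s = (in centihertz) 9722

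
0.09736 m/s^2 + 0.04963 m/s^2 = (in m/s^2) 0.147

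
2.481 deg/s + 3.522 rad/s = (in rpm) 34.05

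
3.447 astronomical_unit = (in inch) 2.03e+13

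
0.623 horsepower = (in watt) 464.6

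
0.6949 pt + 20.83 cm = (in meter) 0.2085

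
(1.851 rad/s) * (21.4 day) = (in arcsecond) 7.059e+11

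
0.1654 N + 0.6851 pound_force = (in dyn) 3.213e+05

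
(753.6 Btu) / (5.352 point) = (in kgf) 4.294e+07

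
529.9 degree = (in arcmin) 3.179e+04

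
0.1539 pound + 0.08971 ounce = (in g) 72.35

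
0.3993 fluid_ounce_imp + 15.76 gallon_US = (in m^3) 0.05967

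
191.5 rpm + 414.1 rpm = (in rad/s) 63.42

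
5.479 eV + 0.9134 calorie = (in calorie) 0.9134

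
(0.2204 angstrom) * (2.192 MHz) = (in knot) 9.391e-05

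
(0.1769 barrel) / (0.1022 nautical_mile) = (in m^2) 0.0001486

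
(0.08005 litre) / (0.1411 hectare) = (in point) 0.0001608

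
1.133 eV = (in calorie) 4.339e-20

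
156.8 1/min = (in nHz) 2.613e+09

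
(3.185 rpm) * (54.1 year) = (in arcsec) 1.174e+14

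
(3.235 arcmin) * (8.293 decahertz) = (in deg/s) 4.471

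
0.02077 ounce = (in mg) 588.8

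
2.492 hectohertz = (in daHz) 24.92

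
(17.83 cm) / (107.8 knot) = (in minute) 5.358e-05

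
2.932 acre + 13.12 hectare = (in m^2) 1.431e+05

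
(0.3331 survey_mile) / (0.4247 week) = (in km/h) 0.007513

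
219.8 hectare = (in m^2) 2.198e+06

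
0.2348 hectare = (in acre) 0.5802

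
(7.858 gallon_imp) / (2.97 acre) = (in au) 1.987e-17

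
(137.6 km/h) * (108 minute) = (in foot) 8.126e+05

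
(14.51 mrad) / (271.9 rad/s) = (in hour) 1.482e-08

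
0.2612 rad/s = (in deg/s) 14.97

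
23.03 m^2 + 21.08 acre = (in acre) 21.09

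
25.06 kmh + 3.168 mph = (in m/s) 8.377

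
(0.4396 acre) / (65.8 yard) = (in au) 1.976e-10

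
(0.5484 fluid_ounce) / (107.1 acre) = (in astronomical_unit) 2.501e-22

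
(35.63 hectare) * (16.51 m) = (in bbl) 3.7e+07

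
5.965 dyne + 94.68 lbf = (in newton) 421.2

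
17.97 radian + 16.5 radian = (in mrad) 3.447e+04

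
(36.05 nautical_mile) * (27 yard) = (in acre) 407.3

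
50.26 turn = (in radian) 315.8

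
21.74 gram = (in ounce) 0.7669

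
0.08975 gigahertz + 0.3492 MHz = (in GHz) 0.0901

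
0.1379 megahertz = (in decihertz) 1.379e+06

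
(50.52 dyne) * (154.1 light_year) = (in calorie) 1.76e+14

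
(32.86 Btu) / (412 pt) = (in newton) 2.385e+05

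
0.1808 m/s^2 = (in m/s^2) 0.1808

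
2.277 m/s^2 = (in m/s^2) 2.277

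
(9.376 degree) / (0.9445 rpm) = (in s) 1.654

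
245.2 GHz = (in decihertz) 2.452e+12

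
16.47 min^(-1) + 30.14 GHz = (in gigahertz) 30.14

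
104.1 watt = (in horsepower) 0.1396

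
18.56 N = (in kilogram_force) 1.893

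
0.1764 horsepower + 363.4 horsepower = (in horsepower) 363.6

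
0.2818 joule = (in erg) 2.818e+06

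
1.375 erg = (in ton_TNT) 3.286e-17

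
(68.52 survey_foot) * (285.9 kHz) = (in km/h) 2.15e+07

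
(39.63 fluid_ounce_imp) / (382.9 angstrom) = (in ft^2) 3.165e+05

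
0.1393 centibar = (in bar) 0.001393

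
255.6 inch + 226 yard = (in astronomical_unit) 1.425e-09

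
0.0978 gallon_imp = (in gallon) 0.1175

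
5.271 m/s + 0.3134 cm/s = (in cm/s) 527.4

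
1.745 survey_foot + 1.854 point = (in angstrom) 5.325e+09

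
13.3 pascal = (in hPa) 0.133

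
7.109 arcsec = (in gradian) 0.002194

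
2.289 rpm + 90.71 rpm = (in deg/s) 558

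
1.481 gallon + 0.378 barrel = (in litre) 65.7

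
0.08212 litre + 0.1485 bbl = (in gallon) 6.259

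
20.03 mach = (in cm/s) 6.82e+05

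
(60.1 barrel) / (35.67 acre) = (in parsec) 2.145e-21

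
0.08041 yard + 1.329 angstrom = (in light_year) 7.772e-18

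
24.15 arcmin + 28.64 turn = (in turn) 28.64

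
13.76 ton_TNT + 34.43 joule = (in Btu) 5.457e+07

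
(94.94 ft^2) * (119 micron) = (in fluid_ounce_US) 35.49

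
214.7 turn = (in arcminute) 4.638e+06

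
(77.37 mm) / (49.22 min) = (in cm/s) 0.00262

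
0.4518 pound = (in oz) 7.229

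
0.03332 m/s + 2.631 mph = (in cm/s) 120.9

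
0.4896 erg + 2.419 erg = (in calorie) 6.952e-08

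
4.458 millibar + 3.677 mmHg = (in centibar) 0.936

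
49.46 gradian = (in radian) 0.7769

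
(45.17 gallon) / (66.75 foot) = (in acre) 2.077e-06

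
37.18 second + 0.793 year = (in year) 0.793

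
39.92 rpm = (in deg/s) 239.5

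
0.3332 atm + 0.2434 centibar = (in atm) 0.3356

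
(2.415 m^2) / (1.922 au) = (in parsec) 2.722e-28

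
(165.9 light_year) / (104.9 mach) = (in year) 1.393e+06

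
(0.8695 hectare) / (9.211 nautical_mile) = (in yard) 0.5574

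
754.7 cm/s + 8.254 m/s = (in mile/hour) 35.35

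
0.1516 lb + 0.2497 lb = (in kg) 0.182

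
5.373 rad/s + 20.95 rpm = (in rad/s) 7.567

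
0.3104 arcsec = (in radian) 1.505e-06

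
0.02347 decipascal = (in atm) 2.316e-08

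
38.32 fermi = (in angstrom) 0.0003832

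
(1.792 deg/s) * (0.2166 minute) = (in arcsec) 8.384e+04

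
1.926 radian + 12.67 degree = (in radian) 2.147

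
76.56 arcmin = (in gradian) 1.418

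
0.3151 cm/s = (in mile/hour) 0.007049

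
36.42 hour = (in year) 0.004158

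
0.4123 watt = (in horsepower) 0.0005529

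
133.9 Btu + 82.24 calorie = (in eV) 8.839e+23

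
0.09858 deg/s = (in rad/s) 0.001721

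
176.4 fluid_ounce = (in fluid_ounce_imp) 183.6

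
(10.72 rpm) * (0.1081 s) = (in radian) 0.1214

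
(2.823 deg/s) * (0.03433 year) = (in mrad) 5.334e+07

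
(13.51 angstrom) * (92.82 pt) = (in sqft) 4.762e-10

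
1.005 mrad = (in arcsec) 207.3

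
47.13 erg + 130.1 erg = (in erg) 177.2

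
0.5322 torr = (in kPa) 0.07095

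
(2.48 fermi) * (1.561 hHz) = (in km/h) 1.394e-12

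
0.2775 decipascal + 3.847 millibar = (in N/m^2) 384.7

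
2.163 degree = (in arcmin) 129.8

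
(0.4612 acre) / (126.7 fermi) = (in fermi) 1.473e+31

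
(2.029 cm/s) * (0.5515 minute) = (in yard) 0.7342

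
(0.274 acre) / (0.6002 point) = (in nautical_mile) 2828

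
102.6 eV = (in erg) 1.644e-10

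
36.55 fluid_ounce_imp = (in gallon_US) 0.2743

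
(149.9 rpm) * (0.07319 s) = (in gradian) 73.14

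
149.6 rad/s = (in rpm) 1429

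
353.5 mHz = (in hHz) 0.003535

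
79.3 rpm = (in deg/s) 475.8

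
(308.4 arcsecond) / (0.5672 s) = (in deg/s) 0.151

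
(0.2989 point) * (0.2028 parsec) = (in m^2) 6.599e+11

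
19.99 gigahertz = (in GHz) 19.99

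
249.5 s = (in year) 7.912e-06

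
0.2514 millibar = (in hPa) 0.2514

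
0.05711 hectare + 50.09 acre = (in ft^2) 2.188e+06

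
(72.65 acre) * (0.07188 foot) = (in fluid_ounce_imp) 2.267e+08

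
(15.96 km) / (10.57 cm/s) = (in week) 0.2497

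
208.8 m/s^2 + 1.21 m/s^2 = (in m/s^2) 210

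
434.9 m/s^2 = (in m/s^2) 434.9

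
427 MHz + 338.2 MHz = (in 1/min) 4.591e+10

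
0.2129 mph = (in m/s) 0.09517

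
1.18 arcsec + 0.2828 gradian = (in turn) 0.0007079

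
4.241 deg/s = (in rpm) 0.7068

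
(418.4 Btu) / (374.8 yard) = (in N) 1288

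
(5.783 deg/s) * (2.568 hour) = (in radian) 933.1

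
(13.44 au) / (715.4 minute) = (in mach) 1.376e+05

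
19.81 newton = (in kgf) 2.02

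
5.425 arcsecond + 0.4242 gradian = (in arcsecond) 1380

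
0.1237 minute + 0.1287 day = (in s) 1.113e+04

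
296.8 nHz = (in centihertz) 2.968e-05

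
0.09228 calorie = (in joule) 0.3861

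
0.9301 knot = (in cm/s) 47.85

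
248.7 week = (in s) 1.504e+08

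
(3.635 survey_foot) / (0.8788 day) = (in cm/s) 0.001459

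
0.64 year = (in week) 33.37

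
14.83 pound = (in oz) 237.3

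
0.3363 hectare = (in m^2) 3363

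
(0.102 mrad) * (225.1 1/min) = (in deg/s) 0.02193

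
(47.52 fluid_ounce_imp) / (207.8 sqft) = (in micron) 69.94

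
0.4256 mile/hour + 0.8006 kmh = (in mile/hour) 0.9231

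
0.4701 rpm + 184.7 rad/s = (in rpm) 1764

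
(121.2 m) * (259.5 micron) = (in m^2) 0.03145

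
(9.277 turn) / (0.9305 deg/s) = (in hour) 0.997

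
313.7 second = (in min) 5.228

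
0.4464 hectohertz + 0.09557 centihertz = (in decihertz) 446.4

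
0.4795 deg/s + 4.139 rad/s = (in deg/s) 237.6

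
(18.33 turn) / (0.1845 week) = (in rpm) 0.009856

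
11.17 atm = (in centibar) 1132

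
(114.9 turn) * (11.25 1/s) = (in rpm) 7.756e+04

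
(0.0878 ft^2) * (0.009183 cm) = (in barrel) 4.711e-06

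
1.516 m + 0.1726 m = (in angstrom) 1.689e+10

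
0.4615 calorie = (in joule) 1.931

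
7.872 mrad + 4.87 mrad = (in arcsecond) 2628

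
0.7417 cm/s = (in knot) 0.01442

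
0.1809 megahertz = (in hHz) 1809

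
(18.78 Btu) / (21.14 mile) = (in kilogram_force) 0.05939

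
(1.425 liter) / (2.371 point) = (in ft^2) 18.34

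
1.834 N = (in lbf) 0.4123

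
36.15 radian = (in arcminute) 1.243e+05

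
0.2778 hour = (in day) 0.01157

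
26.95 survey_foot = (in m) 8.214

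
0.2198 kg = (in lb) 0.4846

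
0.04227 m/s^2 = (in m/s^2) 0.04227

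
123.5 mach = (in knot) 8.174e+04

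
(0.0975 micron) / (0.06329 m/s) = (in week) 2.547e-12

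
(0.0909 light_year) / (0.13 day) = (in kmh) 2.756e+11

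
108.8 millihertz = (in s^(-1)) 0.1088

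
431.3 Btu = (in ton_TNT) 0.0001088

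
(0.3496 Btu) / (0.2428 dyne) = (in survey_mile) 9.439e+04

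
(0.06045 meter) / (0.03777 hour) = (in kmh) 0.0016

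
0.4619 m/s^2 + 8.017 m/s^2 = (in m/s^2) 8.479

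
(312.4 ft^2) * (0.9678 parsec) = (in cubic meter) 8.667e+17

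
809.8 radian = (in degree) 4.64e+04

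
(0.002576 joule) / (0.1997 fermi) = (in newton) 1.29e+13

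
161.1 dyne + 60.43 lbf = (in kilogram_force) 27.41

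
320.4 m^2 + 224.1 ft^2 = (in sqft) 3673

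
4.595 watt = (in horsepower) 0.006162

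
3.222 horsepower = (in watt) 2403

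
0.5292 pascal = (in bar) 5.292e-06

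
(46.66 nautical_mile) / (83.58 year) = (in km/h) 0.000118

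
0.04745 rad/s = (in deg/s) 2.719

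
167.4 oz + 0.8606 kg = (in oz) 197.8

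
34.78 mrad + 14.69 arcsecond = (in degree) 1.997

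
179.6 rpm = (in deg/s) 1078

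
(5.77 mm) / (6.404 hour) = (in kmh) 9.01e-07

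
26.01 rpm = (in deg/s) 156.1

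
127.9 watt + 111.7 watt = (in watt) 239.6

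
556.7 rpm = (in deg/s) 3340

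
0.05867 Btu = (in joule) 61.9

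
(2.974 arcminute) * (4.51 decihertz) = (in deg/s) 0.02235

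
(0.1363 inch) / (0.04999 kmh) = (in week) 4.122e-07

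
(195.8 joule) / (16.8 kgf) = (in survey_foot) 3.899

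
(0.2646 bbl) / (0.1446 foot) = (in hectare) 9.545e-05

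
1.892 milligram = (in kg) 1.892e-06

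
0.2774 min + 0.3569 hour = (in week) 0.002152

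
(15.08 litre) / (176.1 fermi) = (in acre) 2.116e+07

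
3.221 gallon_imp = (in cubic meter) 0.01464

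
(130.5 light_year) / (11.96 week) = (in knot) 3.318e+11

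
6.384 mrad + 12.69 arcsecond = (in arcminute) 22.16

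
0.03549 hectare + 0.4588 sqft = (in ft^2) 3821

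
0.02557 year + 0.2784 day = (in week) 1.373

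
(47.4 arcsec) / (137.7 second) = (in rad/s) 1.669e-06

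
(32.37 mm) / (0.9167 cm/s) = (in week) 5.839e-06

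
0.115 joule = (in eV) 7.178e+17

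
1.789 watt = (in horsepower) 0.002399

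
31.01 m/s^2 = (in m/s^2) 31.01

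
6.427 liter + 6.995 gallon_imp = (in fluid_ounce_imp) 1345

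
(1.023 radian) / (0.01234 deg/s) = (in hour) 1.319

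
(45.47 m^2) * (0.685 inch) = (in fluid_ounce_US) 2.675e+04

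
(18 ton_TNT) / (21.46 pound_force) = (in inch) 3.106e+10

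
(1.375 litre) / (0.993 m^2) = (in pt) 3.925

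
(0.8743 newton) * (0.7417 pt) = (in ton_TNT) 5.468e-14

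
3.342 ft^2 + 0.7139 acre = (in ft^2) 3.11e+04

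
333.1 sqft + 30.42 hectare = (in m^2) 3.042e+05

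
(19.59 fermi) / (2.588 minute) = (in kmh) 4.542e-16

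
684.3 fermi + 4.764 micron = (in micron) 4.764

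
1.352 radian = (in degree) 77.46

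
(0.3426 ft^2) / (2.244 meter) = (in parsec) 4.597e-19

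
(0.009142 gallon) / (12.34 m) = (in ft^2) 3.019e-05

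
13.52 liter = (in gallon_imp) 2.974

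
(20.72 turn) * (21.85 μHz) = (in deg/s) 0.163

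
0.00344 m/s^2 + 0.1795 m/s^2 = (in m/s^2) 0.1829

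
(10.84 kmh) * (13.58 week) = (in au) 0.0001653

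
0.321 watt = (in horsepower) 0.0004305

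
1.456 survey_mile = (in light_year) 2.477e-13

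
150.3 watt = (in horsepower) 0.2016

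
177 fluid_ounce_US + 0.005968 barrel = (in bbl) 0.03889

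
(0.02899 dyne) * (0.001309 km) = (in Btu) 3.597e-10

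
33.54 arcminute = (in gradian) 0.6211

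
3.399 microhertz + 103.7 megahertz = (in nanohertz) 1.037e+17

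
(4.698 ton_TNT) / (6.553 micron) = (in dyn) 3e+20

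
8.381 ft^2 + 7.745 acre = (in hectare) 3.134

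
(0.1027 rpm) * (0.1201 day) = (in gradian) 7105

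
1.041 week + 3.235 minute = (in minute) 1.05e+04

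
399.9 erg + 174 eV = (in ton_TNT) 9.558e-15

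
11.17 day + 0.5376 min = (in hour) 268.1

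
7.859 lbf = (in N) 34.96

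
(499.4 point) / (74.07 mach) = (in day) 8.085e-11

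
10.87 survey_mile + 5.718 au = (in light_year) 9.042e-05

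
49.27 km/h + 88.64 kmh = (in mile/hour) 85.69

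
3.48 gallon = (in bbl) 0.08286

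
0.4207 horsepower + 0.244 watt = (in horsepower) 0.421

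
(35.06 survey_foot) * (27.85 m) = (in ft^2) 3203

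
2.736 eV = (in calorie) 1.048e-19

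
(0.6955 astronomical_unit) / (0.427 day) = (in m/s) 2.82e+06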